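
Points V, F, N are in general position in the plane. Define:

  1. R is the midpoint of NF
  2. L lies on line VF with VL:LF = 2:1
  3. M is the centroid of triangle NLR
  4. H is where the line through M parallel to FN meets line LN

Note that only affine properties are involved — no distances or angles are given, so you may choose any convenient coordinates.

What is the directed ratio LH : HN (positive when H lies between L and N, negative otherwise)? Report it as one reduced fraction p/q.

LH:HN = 2

Choose coordinates V = (0, 0), F = (1, 0), N = (0, 1).
1. R is the midpoint of NF ⇒ R = (1/2, 1/2)
2. L lies on line VF with VL:LF = 2:1 ⇒ L = (2/3, 0)
3. M is the centroid of triangle NLR ⇒ M = (7/18, 1/2)
4. H is where the line through M parallel to FN meets line LN ⇒ H = (2/9, 2/3)
H = L + t·(N−L) with t = 2/3, so LH:HN = t:(1−t) = 2/3:1/3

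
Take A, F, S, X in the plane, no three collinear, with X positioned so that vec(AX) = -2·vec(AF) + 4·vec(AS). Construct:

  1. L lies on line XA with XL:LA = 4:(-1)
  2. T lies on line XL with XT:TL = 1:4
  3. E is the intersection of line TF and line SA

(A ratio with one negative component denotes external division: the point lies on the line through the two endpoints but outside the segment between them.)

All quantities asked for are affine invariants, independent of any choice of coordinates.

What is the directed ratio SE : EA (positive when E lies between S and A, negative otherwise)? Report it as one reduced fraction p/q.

SE:EA = -7/44

Choose coordinates A = (0, 0), F = (1, 0), S = (0, 1), X = (-2, 4).
1. L lies on line XA with XL:LA = 4:(-1) ⇒ L = (2/3, -4/3)
2. T lies on line XL with XT:TL = 1:4 ⇒ T = (-22/15, 44/15)
3. E is the intersection of line TF and line SA ⇒ E = (0, 44/37)
E = S + t·(A−S) with t = -7/37, so SE:EA = t:(1−t) = -7/37:44/37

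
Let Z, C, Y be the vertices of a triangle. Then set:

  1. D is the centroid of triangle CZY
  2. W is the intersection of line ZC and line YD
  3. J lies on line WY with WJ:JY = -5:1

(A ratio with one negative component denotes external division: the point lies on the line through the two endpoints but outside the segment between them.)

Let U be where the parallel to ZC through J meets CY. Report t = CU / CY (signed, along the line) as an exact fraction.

t = 5/4

Choose coordinates Z = (0, 0), C = (1, 0), Y = (0, 1).
1. D is the centroid of triangle CZY ⇒ D = (1/3, 1/3)
2. W is the intersection of line ZC and line YD ⇒ W = (1/2, 0)
3. J lies on line WY with WJ:JY = -5:1 ⇒ J = (-1/8, 5/4)
through J parallel to ZC: direction (1, 0); meets CY at U = (-1/4, 5/4)
U = C + t·(Y−C) with t = 5/4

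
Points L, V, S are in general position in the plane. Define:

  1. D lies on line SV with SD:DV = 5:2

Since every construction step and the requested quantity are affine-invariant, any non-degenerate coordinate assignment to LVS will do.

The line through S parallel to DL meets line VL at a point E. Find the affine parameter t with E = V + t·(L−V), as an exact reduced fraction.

t = 7/2

Choose coordinates L = (0, 0), V = (1, 0), S = (0, 1).
1. D lies on line SV with SD:DV = 5:2 ⇒ D = (5/7, 2/7)
through S parallel to DL: direction (-5/7, -2/7); meets VL at E = (-5/2, 0)
E = V + t·(L−V) with t = 7/2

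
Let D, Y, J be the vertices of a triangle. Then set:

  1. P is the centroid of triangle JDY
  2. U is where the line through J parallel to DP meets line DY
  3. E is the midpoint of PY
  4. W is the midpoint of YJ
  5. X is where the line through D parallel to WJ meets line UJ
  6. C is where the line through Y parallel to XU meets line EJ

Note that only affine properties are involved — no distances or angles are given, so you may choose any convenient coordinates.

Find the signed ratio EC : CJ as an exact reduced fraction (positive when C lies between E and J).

EC:CJ = -1/4

Set D = (0, 0), Y = (1, 0), J = (0, 1); any affine frame gives the same invariant.
1. P is the centroid of triangle JDY ⇒ P = (1/3, 1/3)
2. U is where the line through J parallel to DP meets line DY ⇒ U = (-1, 0)
3. E is the midpoint of PY ⇒ E = (2/3, 1/6)
4. W is the midpoint of YJ ⇒ W = (1/2, 1/2)
5. X is where the line through D parallel to WJ meets line UJ ⇒ X = (-1/2, 1/2)
6. C is where the line through Y parallel to XU meets line EJ ⇒ C = (8/9, -1/9)
C = E + t·(J−E) with t = -1/3, so EC:CJ = t:(1−t) = -1/3:4/3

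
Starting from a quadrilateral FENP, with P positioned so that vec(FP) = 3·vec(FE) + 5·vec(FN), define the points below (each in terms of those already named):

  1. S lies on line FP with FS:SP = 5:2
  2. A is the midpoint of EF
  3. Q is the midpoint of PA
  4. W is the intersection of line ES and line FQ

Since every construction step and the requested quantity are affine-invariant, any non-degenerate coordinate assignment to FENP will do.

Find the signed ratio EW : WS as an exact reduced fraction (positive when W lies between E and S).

Assign F = (0, 0), E = (1, 0), N = (0, 1), P = (3, 5) — the answer is frame-independent, so this choice is without loss of generality.
1. S lies on line FP with FS:SP = 5:2 ⇒ S = (15/7, 25/7)
2. A is the midpoint of EF ⇒ A = (1/2, 0)
3. Q is the midpoint of PA ⇒ Q = (7/4, 5/2)
4. W is the intersection of line ES and line FQ ⇒ W = (35/19, 50/19)
W = E + t·(S−E) with t = 14/19, so EW:WS = t:(1−t) = 14/19:5/19

EW:WS = 14/5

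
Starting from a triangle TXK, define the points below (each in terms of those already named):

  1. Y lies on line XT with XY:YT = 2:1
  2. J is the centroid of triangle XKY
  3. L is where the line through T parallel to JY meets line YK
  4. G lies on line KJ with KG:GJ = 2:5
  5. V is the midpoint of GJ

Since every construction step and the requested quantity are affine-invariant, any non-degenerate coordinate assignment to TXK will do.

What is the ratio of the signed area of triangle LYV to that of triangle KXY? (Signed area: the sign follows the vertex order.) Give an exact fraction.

[LYV]:[KXY] = -3/28

Choose coordinates T = (0, 0), X = (1, 0), K = (0, 1).
1. Y lies on line XT with XY:YT = 2:1 ⇒ Y = (1/3, 0)
2. J is the centroid of triangle XKY ⇒ J = (4/9, 1/3)
3. L is where the line through T parallel to JY meets line YK ⇒ L = (1/6, 1/2)
4. G lies on line KJ with KG:GJ = 2:5 ⇒ G = (8/63, 17/21)
5. V is the midpoint of GJ ⇒ V = (2/7, 4/7)
2·[LYV] = 1/14, 2·[KXY] = -2/3
[LYV]:[KXY] = 1/14:-2/3 = -3/28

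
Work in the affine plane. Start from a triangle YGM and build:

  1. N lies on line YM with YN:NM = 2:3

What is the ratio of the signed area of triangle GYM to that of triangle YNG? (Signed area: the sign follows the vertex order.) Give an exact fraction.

Assign Y = (0, 0), G = (1, 0), M = (0, 1) — the answer is frame-independent, so this choice is without loss of generality.
1. N lies on line YM with YN:NM = 2:3 ⇒ N = (0, 2/5)
2·[GYM] = -1, 2·[YNG] = -2/5
[GYM]:[YNG] = -1:-2/5 = 5/2

[GYM]:[YNG] = 5/2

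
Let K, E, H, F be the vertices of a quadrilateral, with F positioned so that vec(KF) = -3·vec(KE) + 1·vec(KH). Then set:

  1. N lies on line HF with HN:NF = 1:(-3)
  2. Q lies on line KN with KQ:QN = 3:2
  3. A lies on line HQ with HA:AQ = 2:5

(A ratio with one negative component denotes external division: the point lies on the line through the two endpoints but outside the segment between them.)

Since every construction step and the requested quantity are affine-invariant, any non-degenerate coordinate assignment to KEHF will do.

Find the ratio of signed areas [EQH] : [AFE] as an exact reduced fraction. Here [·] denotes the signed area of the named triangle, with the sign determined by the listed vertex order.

[EQH]:[AFE] = 5/28

Choose coordinates K = (0, 0), E = (1, 0), H = (0, 1), F = (-3, 1).
1. N lies on line HF with HN:NF = 1:(-3) ⇒ N = (3/2, 1)
2. Q lies on line KN with KQ:QN = 3:2 ⇒ Q = (9/10, 3/5)
3. A lies on line HQ with HA:AQ = 2:5 ⇒ A = (9/35, 31/35)
2·[EQH] = 1/2, 2·[AFE] = 14/5
[EQH]:[AFE] = 1/2:14/5 = 5/28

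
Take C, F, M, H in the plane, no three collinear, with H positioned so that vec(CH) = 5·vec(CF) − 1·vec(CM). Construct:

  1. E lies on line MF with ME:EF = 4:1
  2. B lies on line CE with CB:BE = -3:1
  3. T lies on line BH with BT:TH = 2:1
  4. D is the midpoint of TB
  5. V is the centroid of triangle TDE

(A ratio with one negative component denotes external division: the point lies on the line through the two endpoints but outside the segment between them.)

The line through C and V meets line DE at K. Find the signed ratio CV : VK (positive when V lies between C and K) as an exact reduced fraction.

CV:VK = 5

Assign C = (0, 0), F = (1, 0), M = (0, 1), H = (5, -1) — the answer is frame-independent, so this choice is without loss of generality.
1. E lies on line MF with ME:EF = 4:1 ⇒ E = (4/5, 1/5)
2. B lies on line CE with CB:BE = -3:1 ⇒ B = (6/5, 3/10)
3. T lies on line BH with BT:TH = 2:1 ⇒ T = (56/15, -17/30)
4. D is the midpoint of TB ⇒ D = (37/15, -2/15)
5. V is the centroid of triangle TDE ⇒ V = (7/3, -1/6)
line CV meets DE at K = (14/5, -1/5)
V = C + t·(K−C) with t = 5/6, so CV:VK = 5/6:1/6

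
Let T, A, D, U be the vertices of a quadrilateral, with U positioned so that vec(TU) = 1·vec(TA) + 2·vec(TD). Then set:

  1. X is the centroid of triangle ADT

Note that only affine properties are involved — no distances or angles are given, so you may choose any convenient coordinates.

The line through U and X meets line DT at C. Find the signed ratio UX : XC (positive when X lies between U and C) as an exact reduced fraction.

Assign T = (0, 0), A = (1, 0), D = (0, 1), U = (1, 2) — the answer is frame-independent, so this choice is without loss of generality.
1. X is the centroid of triangle ADT ⇒ X = (1/3, 1/3)
line UX meets DT at C = (0, -1/2)
X = U + t·(C−U) with t = 2/3, so UX:XC = 2/3:1/3

UX:XC = 2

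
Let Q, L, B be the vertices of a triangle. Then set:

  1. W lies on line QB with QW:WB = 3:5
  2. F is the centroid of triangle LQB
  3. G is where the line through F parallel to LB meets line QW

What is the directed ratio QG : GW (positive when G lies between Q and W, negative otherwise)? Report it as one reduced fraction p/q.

QG:GW = -16/7

Work in coordinates with Q = (0, 0), L = (1, 0), B = (0, 1).
1. W lies on line QB with QW:WB = 3:5 ⇒ W = (0, 3/8)
2. F is the centroid of triangle LQB ⇒ F = (1/3, 1/3)
3. G is where the line through F parallel to LB meets line QW ⇒ G = (0, 2/3)
G = Q + t·(W−Q) with t = 16/9, so QG:GW = t:(1−t) = 16/9:-7/9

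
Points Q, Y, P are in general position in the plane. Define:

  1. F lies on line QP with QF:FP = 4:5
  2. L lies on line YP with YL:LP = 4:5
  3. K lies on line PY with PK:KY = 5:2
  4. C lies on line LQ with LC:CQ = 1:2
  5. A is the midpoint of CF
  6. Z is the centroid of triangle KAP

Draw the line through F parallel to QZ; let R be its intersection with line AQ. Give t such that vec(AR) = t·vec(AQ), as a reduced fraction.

t = -127/9

Choose coordinates Q = (0, 0), Y = (1, 0), P = (0, 1).
1. F lies on line QP with QF:FP = 4:5 ⇒ F = (0, 4/9)
2. L lies on line YP with YL:LP = 4:5 ⇒ L = (5/9, 4/9)
3. K lies on line PY with PK:KY = 5:2 ⇒ K = (5/7, 2/7)
4. C lies on line LQ with LC:CQ = 1:2 ⇒ C = (10/27, 8/27)
5. A is the midpoint of CF ⇒ A = (5/27, 10/27)
6. Z is the centroid of triangle KAP ⇒ Z = (170/567, 313/567)
through F parallel to QZ: direction (170/567, 313/567); meets AQ at R = (680/243, 1360/243)
R = A + t·(Q−A) with t = -127/9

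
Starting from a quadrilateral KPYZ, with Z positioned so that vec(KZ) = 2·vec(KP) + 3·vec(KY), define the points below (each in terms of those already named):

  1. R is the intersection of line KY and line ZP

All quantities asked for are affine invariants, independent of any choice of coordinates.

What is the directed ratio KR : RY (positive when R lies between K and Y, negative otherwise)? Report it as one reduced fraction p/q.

KR:RY = -3/4

Choose coordinates K = (0, 0), P = (1, 0), Y = (0, 1), Z = (2, 3).
1. R is the intersection of line KY and line ZP ⇒ R = (0, -3)
R = K + t·(Y−K) with t = -3, so KR:RY = t:(1−t) = -3:4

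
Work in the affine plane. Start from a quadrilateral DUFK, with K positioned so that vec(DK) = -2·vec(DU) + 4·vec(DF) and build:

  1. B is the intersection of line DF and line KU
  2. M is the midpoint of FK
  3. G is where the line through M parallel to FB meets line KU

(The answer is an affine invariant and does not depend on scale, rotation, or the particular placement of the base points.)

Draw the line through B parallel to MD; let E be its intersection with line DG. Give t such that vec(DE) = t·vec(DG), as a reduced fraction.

Work in coordinates with D = (0, 0), U = (1, 0), F = (0, 1), K = (-2, 4).
1. B is the intersection of line DF and line KU ⇒ B = (0, 4/3)
2. M is the midpoint of FK ⇒ M = (-1, 5/2)
3. G is where the line through M parallel to FB meets line KU ⇒ G = (-1, 8/3)
through B parallel to MD: direction (1, -5/2); meets DG at E = (-8, 64/3)
E = D + t·(G−D) with t = 8

t = 8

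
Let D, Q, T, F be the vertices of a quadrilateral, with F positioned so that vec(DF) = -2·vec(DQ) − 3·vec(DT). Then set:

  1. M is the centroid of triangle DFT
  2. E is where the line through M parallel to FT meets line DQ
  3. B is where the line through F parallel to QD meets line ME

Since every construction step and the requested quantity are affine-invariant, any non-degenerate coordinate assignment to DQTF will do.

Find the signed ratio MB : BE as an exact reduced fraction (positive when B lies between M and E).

MB:BE = -7/9

Choose coordinates D = (0, 0), Q = (1, 0), T = (0, 1), F = (-2, -3).
1. M is the centroid of triangle DFT ⇒ M = (-2/3, -2/3)
2. E is where the line through M parallel to FT meets line DQ ⇒ E = (-1/3, 0)
3. B is where the line through F parallel to QD meets line ME ⇒ B = (-11/6, -3)
B = M + t·(E−M) with t = -7/2, so MB:BE = t:(1−t) = -7/2:9/2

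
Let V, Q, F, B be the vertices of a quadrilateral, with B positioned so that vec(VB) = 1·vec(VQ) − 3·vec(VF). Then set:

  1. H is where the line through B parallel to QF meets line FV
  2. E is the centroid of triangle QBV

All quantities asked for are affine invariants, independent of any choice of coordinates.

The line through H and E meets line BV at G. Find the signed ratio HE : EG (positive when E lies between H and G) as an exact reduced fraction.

HE:EG = -3

Set V = (0, 0), Q = (1, 0), F = (0, 1), B = (1, -3); any affine frame gives the same invariant.
1. H is where the line through B parallel to QF meets line FV ⇒ H = (0, -2)
2. E is the centroid of triangle QBV ⇒ E = (2/3, -1)
line HE meets BV at G = (4/9, -4/3)
E = H + t·(G−H) with t = 3/2, so HE:EG = 3/2:-1/2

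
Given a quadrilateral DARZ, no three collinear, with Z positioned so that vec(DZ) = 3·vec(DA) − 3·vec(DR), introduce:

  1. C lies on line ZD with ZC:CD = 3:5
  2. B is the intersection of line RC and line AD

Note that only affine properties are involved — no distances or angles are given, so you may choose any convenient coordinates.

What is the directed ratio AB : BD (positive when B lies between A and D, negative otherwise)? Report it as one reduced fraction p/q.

Assign D = (0, 0), A = (1, 0), R = (0, 1), Z = (3, -3) — the answer is frame-independent, so this choice is without loss of generality.
1. C lies on line ZD with ZC:CD = 3:5 ⇒ C = (15/8, -15/8)
2. B is the intersection of line RC and line AD ⇒ B = (15/23, 0)
B = A + t·(D−A) with t = 8/23, so AB:BD = t:(1−t) = 8/23:15/23

AB:BD = 8/15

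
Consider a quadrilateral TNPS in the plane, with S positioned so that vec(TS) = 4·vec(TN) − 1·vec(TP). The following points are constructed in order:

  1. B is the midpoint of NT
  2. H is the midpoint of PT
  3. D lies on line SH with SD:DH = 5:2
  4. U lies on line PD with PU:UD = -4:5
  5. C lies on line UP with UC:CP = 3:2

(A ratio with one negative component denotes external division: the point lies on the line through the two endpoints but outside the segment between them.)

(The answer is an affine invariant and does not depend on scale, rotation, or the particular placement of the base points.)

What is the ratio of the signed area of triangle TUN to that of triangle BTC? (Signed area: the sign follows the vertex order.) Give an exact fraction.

Set T = (0, 0), N = (1, 0), P = (0, 1), S = (4, -1); any affine frame gives the same invariant.
1. B is the midpoint of NT ⇒ B = (1/2, 0)
2. H is the midpoint of PT ⇒ H = (0, 1/2)
3. D lies on line SH with SD:DH = 5:2 ⇒ D = (8/7, 1/14)
4. U lies on line PD with PU:UD = -4:5 ⇒ U = (-32/7, 33/7)
5. C lies on line UP with UC:CP = 3:2 ⇒ C = (-64/35, 87/35)
2·[TUN] = -33/7, 2·[BTC] = -87/70
[TUN]:[BTC] = -33/7:-87/70 = 110/29

[TUN]:[BTC] = 110/29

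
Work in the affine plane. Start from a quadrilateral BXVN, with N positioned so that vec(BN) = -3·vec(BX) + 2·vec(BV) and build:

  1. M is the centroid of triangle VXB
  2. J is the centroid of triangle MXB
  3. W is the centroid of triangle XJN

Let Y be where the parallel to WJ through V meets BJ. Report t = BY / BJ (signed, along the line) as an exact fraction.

t = 13/5

Set B = (0, 0), X = (1, 0), V = (0, 1), N = (-3, 2); any affine frame gives the same invariant.
1. M is the centroid of triangle VXB ⇒ M = (1/3, 1/3)
2. J is the centroid of triangle MXB ⇒ J = (4/9, 1/9)
3. W is the centroid of triangle XJN ⇒ W = (-14/27, 19/27)
through V parallel to WJ: direction (26/27, -16/27); meets BJ at Y = (52/45, 13/45)
Y = B + t·(J−B) with t = 13/5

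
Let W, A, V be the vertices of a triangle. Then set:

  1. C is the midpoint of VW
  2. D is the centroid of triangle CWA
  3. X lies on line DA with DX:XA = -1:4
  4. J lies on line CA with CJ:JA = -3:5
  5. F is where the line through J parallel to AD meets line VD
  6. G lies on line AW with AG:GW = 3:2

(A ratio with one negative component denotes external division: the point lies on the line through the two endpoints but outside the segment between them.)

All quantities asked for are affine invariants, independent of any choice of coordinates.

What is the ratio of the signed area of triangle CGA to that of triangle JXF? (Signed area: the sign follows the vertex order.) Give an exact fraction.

Choose coordinates W = (0, 0), A = (1, 0), V = (0, 1).
1. C is the midpoint of VW ⇒ C = (0, 1/2)
2. D is the centroid of triangle CWA ⇒ D = (1/3, 1/6)
3. X lies on line DA with DX:XA = -1:4 ⇒ X = (1/9, 2/9)
4. J lies on line CA with CJ:JA = -3:5 ⇒ J = (-3/2, 5/4)
5. F is where the line through J parallel to AD meets line VD ⇒ F = (1/18, 31/36)
6. G lies on line AW with AG:GW = 3:2 ⇒ G = (2/5, 0)
2·[CGA] = 3/10, 2·[JXF] = 35/36
[CGA]:[JXF] = 3/10:35/36 = 54/175

[CGA]:[JXF] = 54/175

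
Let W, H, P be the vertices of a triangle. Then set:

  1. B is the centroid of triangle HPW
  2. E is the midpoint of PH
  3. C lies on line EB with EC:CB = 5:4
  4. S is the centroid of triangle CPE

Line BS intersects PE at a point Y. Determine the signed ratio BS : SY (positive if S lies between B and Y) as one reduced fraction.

Work in coordinates with W = (0, 0), H = (1, 0), P = (0, 1).
1. B is the centroid of triangle HPW ⇒ B = (1/3, 1/3)
2. E is the midpoint of PH ⇒ E = (1/2, 1/2)
3. C lies on line EB with EC:CB = 5:4 ⇒ C = (11/27, 11/27)
4. S is the centroid of triangle CPE ⇒ S = (49/162, 103/162)
line BS meets PE at Y = (13/44, 31/44)
S = B + t·(Y−B) with t = 22/27, so BS:SY = 22/27:5/27

BS:SY = 22/5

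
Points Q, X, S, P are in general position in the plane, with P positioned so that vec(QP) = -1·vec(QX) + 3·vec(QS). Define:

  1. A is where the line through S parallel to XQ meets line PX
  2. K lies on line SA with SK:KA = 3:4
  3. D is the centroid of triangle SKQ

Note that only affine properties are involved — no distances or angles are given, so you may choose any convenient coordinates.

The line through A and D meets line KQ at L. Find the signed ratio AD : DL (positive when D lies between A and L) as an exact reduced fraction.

AD:DL = -5

Choose coordinates Q = (0, 0), X = (1, 0), S = (0, 1), P = (-1, 3).
1. A is where the line through S parallel to XQ meets line PX ⇒ A = (1/3, 1)
2. K lies on line SA with SK:KA = 3:4 ⇒ K = (1/7, 1)
3. D is the centroid of triangle SKQ ⇒ D = (1/21, 2/3)
line AD meets KQ at L = (11/105, 11/15)
D = A + t·(L−A) with t = 5/4, so AD:DL = 5/4:-1/4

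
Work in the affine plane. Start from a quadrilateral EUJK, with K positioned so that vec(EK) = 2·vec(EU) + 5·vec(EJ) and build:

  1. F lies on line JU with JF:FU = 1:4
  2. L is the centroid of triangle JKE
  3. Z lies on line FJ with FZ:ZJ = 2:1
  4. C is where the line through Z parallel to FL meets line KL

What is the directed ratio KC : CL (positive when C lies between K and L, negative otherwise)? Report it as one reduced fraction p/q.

Choose coordinates E = (0, 0), U = (1, 0), J = (0, 1), K = (2, 5).
1. F lies on line JU with JF:FU = 1:4 ⇒ F = (1/5, 4/5)
2. L is the centroid of triangle JKE ⇒ L = (2/3, 2)
3. Z lies on line FJ with FZ:ZJ = 2:1 ⇒ Z = (1/15, 14/15)
4. C is where the line through Z parallel to FL meets line KL ⇒ C = (-22/27, -4/3)
C = K + t·(L−K) with t = 19/9, so KC:CL = t:(1−t) = 19/9:-10/9

KC:CL = -19/10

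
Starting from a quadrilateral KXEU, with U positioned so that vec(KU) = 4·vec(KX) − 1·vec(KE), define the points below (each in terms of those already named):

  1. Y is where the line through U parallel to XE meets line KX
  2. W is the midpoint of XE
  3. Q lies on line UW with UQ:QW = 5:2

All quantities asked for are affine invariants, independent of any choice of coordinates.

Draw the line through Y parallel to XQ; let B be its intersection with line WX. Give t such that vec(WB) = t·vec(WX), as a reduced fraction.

t = 3/2

Set K = (0, 0), X = (1, 0), E = (0, 1), U = (4, -1); any affine frame gives the same invariant.
1. Y is where the line through U parallel to XE meets line KX ⇒ Y = (3, 0)
2. W is the midpoint of XE ⇒ W = (1/2, 1/2)
3. Q lies on line UW with UQ:QW = 5:2 ⇒ Q = (3/2, 1/14)
through Y parallel to XQ: direction (1/2, 1/14); meets WX at B = (5/4, -1/4)
B = W + t·(X−W) with t = 3/2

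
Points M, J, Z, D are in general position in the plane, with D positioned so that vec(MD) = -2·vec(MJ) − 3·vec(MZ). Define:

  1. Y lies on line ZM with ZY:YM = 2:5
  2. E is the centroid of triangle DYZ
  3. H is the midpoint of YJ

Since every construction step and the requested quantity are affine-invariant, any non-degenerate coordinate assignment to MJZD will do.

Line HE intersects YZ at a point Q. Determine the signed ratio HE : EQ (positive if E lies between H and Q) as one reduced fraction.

Work in coordinates with M = (0, 0), J = (1, 0), Z = (0, 1), D = (-2, -3).
1. Y lies on line ZM with ZY:YM = 2:5 ⇒ Y = (0, 5/7)
2. E is the centroid of triangle DYZ ⇒ E = (-2/3, -3/7)
3. H is the midpoint of YJ ⇒ H = (1/2, 5/14)
line HE meets YZ at Q = (0, 1/49)
E = H + t·(Q−H) with t = 7/3, so HE:EQ = 7/3:-4/3

HE:EQ = -7/4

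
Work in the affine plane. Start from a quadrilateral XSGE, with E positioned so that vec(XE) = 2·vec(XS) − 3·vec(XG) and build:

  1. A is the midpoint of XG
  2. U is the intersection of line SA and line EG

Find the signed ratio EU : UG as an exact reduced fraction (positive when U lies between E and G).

Assign X = (0, 0), S = (1, 0), G = (0, 1), E = (2, -3) — the answer is frame-independent, so this choice is without loss of generality.
1. A is the midpoint of XG ⇒ A = (0, 1/2)
2. U is the intersection of line SA and line EG ⇒ U = (1/3, 1/3)
U = E + t·(G−E) with t = 5/6, so EU:UG = t:(1−t) = 5/6:1/6

EU:UG = 5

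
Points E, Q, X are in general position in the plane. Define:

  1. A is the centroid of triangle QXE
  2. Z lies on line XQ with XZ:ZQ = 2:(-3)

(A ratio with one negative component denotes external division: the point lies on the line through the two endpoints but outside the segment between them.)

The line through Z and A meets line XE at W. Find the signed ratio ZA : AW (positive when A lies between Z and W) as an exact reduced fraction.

ZA:AW = -7

Assign E = (0, 0), Q = (1, 0), X = (0, 1) — the answer is frame-independent, so this choice is without loss of generality.
1. A is the centroid of triangle QXE ⇒ A = (1/3, 1/3)
2. Z lies on line XQ with XZ:ZQ = 2:(-3) ⇒ Z = (-2, 3)
line ZA meets XE at W = (0, 5/7)
A = Z + t·(W−Z) with t = 7/6, so ZA:AW = 7/6:-1/6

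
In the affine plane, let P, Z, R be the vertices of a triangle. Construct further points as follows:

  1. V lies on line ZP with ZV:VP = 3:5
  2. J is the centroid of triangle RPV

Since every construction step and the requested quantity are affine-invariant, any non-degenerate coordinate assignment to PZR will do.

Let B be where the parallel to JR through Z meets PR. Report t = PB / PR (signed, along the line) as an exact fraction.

t = 16/5

Choose coordinates P = (0, 0), Z = (1, 0), R = (0, 1).
1. V lies on line ZP with ZV:VP = 3:5 ⇒ V = (5/8, 0)
2. J is the centroid of triangle RPV ⇒ J = (5/24, 1/3)
through Z parallel to JR: direction (-5/24, 2/3); meets PR at B = (0, 16/5)
B = P + t·(R−P) with t = 16/5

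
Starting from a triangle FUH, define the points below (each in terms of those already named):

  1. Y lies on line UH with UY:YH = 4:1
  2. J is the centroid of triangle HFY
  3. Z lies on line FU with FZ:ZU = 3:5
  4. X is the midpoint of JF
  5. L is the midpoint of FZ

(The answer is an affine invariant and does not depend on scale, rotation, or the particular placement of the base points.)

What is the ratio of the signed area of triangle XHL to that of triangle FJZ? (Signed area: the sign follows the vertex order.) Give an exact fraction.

[XHL]:[FJZ] = 47/108

Choose coordinates F = (0, 0), U = (1, 0), H = (0, 1).
1. Y lies on line UH with UY:YH = 4:1 ⇒ Y = (1/5, 4/5)
2. J is the centroid of triangle HFY ⇒ J = (1/15, 3/5)
3. Z lies on line FU with FZ:ZU = 3:5 ⇒ Z = (3/8, 0)
4. X is the midpoint of JF ⇒ X = (1/30, 3/10)
5. L is the midpoint of FZ ⇒ L = (3/16, 0)
2·[XHL] = -47/480, 2·[FJZ] = -9/40
[XHL]:[FJZ] = -47/480:-9/40 = 47/108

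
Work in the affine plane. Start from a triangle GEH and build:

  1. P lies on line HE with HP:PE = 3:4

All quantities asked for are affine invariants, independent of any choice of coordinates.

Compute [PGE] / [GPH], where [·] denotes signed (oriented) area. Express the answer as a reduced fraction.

Assign G = (0, 0), E = (1, 0), H = (0, 1) — the answer is frame-independent, so this choice is without loss of generality.
1. P lies on line HE with HP:PE = 3:4 ⇒ P = (3/7, 4/7)
2·[PGE] = 4/7, 2·[GPH] = 3/7
[PGE]:[GPH] = 4/7:3/7 = 4/3

[PGE]:[GPH] = 4/3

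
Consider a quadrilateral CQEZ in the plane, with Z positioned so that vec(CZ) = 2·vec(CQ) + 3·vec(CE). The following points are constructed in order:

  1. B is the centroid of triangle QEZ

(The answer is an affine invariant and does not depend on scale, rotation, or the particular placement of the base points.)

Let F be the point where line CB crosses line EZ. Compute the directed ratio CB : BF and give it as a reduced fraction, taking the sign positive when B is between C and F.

CB:BF = 1/2

Set C = (0, 0), Q = (1, 0), E = (0, 1), Z = (2, 3); any affine frame gives the same invariant.
1. B is the centroid of triangle QEZ ⇒ B = (1, 4/3)
line CB meets EZ at F = (3, 4)
B = C + t·(F−C) with t = 1/3, so CB:BF = 1/3:2/3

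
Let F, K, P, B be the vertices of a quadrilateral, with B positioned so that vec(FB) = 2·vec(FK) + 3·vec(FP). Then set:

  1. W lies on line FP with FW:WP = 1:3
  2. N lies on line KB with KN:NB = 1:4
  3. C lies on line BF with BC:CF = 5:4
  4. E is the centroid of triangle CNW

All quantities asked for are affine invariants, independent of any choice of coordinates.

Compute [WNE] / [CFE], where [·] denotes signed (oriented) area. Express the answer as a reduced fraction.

Set F = (0, 0), K = (1, 0), P = (0, 1), B = (2, 3); any affine frame gives the same invariant.
1. W lies on line FP with FW:WP = 1:3 ⇒ W = (0, 1/4)
2. N lies on line KB with KN:NB = 1:4 ⇒ N = (6/5, 3/5)
3. C lies on line BF with BC:CF = 5:4 ⇒ C = (8/9, 4/3)
4. E is the centroid of triangle CNW ⇒ E = (94/135, 131/180)
2·[WNE] = 89/270, 2·[CFE] = 38/135
[WNE]:[CFE] = 89/270:38/135 = 89/76

[WNE]:[CFE] = 89/76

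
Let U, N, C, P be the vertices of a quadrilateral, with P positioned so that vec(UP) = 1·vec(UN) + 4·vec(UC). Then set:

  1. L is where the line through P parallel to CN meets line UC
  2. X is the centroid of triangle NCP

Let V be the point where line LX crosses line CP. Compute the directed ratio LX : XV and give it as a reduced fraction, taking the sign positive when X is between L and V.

LX:XV = -4

Work in coordinates with U = (0, 0), N = (1, 0), C = (0, 1), P = (1, 4).
1. L is where the line through P parallel to CN meets line UC ⇒ L = (0, 5)
2. X is the centroid of triangle NCP ⇒ X = (2/3, 5/3)
line LX meets CP at V = (1/2, 5/2)
X = L + t·(V−L) with t = 4/3, so LX:XV = 4/3:-1/3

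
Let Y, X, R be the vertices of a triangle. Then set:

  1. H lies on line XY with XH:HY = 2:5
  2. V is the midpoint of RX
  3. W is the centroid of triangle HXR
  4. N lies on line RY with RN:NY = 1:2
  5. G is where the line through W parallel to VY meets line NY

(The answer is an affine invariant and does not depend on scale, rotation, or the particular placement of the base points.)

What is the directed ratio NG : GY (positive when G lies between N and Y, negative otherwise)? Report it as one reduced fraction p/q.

NG:GY = -19/5

Set Y = (0, 0), X = (1, 0), R = (0, 1); any affine frame gives the same invariant.
1. H lies on line XY with XH:HY = 2:5 ⇒ H = (5/7, 0)
2. V is the midpoint of RX ⇒ V = (1/2, 1/2)
3. W is the centroid of triangle HXR ⇒ W = (4/7, 1/3)
4. N lies on line RY with RN:NY = 1:2 ⇒ N = (0, 2/3)
5. G is where the line through W parallel to VY meets line NY ⇒ G = (0, -5/21)
G = N + t·(Y−N) with t = 19/14, so NG:GY = t:(1−t) = 19/14:-5/14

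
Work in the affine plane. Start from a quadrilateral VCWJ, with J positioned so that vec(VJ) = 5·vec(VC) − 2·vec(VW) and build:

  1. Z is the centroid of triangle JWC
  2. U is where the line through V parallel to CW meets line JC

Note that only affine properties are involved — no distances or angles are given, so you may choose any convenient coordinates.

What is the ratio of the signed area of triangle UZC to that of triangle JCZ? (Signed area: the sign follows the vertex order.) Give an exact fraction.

[UZC]:[JCZ] = 1/2

Work in coordinates with V = (0, 0), C = (1, 0), W = (0, 1), J = (5, -2).
1. Z is the centroid of triangle JWC ⇒ Z = (2, -1/3)
2. U is where the line through V parallel to CW meets line JC ⇒ U = (-1, 1)
2·[UZC] = -1/3, 2·[JCZ] = -2/3
[UZC]:[JCZ] = -1/3:-2/3 = 1/2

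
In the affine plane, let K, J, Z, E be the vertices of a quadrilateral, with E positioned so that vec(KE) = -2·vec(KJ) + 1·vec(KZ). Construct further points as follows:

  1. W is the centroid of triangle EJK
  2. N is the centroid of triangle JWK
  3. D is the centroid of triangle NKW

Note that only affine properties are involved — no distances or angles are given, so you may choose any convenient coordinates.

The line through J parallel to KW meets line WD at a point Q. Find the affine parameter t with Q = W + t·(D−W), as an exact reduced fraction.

t = 9

Choose coordinates K = (0, 0), J = (1, 0), Z = (0, 1), E = (-2, 1).
1. W is the centroid of triangle EJK ⇒ W = (-1/3, 1/3)
2. N is the centroid of triangle JWK ⇒ N = (2/9, 1/9)
3. D is the centroid of triangle NKW ⇒ D = (-1/27, 4/27)
through J parallel to KW: direction (-1/3, 1/3); meets WD at Q = (7/3, -4/3)
Q = W + t·(D−W) with t = 9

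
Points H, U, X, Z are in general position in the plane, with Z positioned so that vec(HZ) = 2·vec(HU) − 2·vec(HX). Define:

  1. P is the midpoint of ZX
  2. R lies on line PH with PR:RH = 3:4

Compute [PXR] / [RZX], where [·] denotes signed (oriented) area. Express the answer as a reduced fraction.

[PXR]:[RZX] = 1/2

Assign H = (0, 0), U = (1, 0), X = (0, 1), Z = (2, -2) — the answer is frame-independent, so this choice is without loss of generality.
1. P is the midpoint of ZX ⇒ P = (1, -1/2)
2. R lies on line PH with PR:RH = 3:4 ⇒ R = (4/7, -2/7)
2·[PXR] = 3/7, 2·[RZX] = 6/7
[PXR]:[RZX] = 3/7:6/7 = 1/2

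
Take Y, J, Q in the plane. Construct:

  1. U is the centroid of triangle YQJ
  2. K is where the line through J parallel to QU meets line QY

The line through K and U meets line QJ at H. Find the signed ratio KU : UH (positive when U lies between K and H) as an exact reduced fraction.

KU:UH = -4

Assign Y = (0, 0), J = (1, 0), Q = (0, 1) — the answer is frame-independent, so this choice is without loss of generality.
1. U is the centroid of triangle YQJ ⇒ U = (1/3, 1/3)
2. K is where the line through J parallel to QU meets line QY ⇒ K = (0, 2)
line KU meets QJ at H = (1/4, 3/4)
U = K + t·(H−K) with t = 4/3, so KU:UH = 4/3:-1/3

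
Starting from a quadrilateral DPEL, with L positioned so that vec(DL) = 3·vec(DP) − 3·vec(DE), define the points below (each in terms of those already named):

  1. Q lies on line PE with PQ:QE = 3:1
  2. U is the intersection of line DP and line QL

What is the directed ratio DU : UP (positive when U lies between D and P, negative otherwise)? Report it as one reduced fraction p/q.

DU:UP = 4

Assign D = (0, 0), P = (1, 0), E = (0, 1), L = (3, -3) — the answer is frame-independent, so this choice is without loss of generality.
1. Q lies on line PE with PQ:QE = 3:1 ⇒ Q = (1/4, 3/4)
2. U is the intersection of line DP and line QL ⇒ U = (4/5, 0)
U = D + t·(P−D) with t = 4/5, so DU:UP = t:(1−t) = 4/5:1/5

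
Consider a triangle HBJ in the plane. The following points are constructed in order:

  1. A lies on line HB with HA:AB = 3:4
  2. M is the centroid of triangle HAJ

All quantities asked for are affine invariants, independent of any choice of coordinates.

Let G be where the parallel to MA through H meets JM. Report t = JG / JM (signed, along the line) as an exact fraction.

t = 2

Set H = (0, 0), B = (1, 0), J = (0, 1); any affine frame gives the same invariant.
1. A lies on line HB with HA:AB = 3:4 ⇒ A = (3/7, 0)
2. M is the centroid of triangle HAJ ⇒ M = (1/7, 1/3)
through H parallel to MA: direction (2/7, -1/3); meets JM at G = (2/7, -1/3)
G = J + t·(M−J) with t = 2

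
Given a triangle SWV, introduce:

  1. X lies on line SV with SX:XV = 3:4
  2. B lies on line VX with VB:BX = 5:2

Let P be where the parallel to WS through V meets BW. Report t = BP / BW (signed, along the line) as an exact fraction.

t = -20/29

Choose coordinates S = (0, 0), W = (1, 0), V = (0, 1).
1. X lies on line SV with SX:XV = 3:4 ⇒ X = (0, 3/7)
2. B lies on line VX with VB:BX = 5:2 ⇒ B = (0, 29/49)
through V parallel to WS: direction (-1, 0); meets BW at P = (-20/29, 1)
P = B + t·(W−B) with t = -20/29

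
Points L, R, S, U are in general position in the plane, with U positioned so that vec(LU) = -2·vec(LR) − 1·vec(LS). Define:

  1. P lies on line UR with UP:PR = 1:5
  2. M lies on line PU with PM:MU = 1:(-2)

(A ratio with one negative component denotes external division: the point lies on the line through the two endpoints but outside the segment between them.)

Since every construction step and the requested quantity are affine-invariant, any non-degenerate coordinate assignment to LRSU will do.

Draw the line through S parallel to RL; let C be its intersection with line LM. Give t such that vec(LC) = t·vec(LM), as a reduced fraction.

Set L = (0, 0), R = (1, 0), S = (0, 1), U = (-2, -1); any affine frame gives the same invariant.
1. P lies on line UR with UP:PR = 1:5 ⇒ P = (-3/2, -5/6)
2. M lies on line PU with PM:MU = 1:(-2) ⇒ M = (-1, -2/3)
through S parallel to RL: direction (-1, 0); meets LM at C = (3/2, 1)
C = L + t·(M−L) with t = -3/2

t = -3/2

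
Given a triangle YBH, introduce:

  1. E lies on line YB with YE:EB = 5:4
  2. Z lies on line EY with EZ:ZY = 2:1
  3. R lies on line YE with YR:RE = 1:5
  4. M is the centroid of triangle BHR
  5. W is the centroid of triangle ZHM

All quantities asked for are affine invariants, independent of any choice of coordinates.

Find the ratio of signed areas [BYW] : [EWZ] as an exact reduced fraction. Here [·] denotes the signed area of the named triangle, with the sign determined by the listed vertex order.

Set Y = (0, 0), B = (1, 0), H = (0, 1); any affine frame gives the same invariant.
1. E lies on line YB with YE:EB = 5:4 ⇒ E = (5/9, 0)
2. Z lies on line EY with EZ:ZY = 2:1 ⇒ Z = (5/27, 0)
3. R lies on line YE with YR:RE = 1:5 ⇒ R = (5/54, 0)
4. M is the centroid of triangle BHR ⇒ M = (59/162, 1/3)
5. W is the centroid of triangle ZHM ⇒ W = (89/486, 4/9)
2·[BYW] = -4/9, 2·[EWZ] = 40/243
[BYW]:[EWZ] = -4/9:40/243 = -27/10

[BYW]:[EWZ] = -27/10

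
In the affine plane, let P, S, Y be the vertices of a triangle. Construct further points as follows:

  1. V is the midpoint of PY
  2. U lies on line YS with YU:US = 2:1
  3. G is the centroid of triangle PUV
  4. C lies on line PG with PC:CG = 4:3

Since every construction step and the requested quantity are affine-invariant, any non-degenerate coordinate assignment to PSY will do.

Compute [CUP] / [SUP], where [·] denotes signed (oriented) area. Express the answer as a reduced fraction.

Work in coordinates with P = (0, 0), S = (1, 0), Y = (0, 1).
1. V is the midpoint of PY ⇒ V = (0, 1/2)
2. U lies on line YS with YU:US = 2:1 ⇒ U = (2/3, 1/3)
3. G is the centroid of triangle PUV ⇒ G = (2/9, 5/18)
4. C lies on line PG with PC:CG = 4:3 ⇒ C = (8/63, 10/63)
2·[CUP] = -4/63, 2·[SUP] = 1/3
[CUP]:[SUP] = -4/63:1/3 = -4/21

[CUP]:[SUP] = -4/21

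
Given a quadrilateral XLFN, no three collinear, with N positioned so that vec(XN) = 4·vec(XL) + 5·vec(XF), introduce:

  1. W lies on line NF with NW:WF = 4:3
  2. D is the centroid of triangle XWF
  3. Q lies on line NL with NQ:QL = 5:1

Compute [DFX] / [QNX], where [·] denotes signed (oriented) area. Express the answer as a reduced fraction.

[DFX]:[QNX] = 24/175

Set X = (0, 0), L = (1, 0), F = (0, 1), N = (4, 5); any affine frame gives the same invariant.
1. W lies on line NF with NW:WF = 4:3 ⇒ W = (12/7, 19/7)
2. D is the centroid of triangle XWF ⇒ D = (4/7, 26/21)
3. Q lies on line NL with NQ:QL = 5:1 ⇒ Q = (3/2, 5/6)
2·[DFX] = 4/7, 2·[QNX] = 25/6
[DFX]:[QNX] = 4/7:25/6 = 24/175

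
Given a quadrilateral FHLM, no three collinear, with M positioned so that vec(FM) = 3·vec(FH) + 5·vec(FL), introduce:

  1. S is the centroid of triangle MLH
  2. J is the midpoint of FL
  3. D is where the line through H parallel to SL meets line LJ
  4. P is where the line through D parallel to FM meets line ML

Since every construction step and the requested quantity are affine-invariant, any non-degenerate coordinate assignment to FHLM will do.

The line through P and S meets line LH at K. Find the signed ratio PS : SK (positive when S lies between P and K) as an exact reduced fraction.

Set F = (0, 0), H = (1, 0), L = (0, 1), M = (3, 5); any affine frame gives the same invariant.
1. S is the centroid of triangle MLH ⇒ S = (4/3, 2)
2. J is the midpoint of FL ⇒ J = (0, 1/2)
3. D is where the line through H parallel to SL meets line LJ ⇒ D = (0, -3/4)
4. P is where the line through D parallel to FM meets line ML ⇒ P = (21/4, 8)
line PS meets LH at K = (7/17, 10/17)
S = P + t·(K−P) with t = 17/21, so PS:SK = 17/21:4/21

PS:SK = 17/4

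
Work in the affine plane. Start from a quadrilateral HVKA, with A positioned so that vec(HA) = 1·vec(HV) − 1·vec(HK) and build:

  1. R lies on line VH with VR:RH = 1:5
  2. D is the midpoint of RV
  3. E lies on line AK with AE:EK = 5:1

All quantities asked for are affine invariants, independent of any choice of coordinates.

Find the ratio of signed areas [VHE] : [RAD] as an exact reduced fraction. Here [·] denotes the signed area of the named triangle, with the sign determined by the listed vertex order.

Choose coordinates H = (0, 0), V = (1, 0), K = (0, 1), A = (1, -1).
1. R lies on line VH with VR:RH = 1:5 ⇒ R = (5/6, 0)
2. D is the midpoint of RV ⇒ D = (11/12, 0)
3. E lies on line AK with AE:EK = 5:1 ⇒ E = (1/6, 2/3)
2·[VHE] = -2/3, 2·[RAD] = 1/12
[VHE]:[RAD] = -2/3:1/12 = -8

[VHE]:[RAD] = -8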